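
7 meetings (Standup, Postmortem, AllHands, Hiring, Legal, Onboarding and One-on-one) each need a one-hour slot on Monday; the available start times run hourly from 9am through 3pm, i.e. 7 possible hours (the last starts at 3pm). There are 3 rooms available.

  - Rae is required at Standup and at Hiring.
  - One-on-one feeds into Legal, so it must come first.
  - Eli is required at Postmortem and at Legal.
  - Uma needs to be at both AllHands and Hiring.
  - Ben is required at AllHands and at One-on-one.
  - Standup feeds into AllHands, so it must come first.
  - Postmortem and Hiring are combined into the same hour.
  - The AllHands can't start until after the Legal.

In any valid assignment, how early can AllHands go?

11am

Precedence pushes AllHands to at least 11am.
AllHands at 11am is achievable: Legal in 10am; Onboarding in 9am; AllHands in 11am; Postmortem in 12pm; Standup in 9am; Hiring in 12pm; One-on-one in 9am.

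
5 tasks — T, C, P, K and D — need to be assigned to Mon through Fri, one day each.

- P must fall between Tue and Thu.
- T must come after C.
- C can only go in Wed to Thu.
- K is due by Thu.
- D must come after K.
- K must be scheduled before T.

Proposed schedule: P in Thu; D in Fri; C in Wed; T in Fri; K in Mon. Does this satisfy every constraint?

Yes, all constraints hold

T must come after C — holds.
C can only go in Wed to Thu — holds.
K is due by Thu — holds.
D must come after K — holds.
P must fall between Tue and Thu — holds.
K must be scheduled before T — holds.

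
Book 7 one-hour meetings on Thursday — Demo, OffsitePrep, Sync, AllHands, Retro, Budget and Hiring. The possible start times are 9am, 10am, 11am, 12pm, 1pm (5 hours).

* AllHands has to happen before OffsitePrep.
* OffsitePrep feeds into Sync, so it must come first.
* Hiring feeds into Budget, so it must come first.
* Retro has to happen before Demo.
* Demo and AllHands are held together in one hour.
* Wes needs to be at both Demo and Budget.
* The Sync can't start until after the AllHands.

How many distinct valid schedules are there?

Splitting on Demo: it can be 10am (27), 11am (16). Listing each branch's schedules as (OffsitePrep, Sync, AllHands, Retro, Budget, Hiring):
Demo=10am: (11am,12pm,10am,9am,11am,9am) (11am,12pm,10am,9am,11am,10am) (11am,12pm,10am,9am,12pm,9am) (11am,12pm,10am,9am,12pm,10am) (11am,12pm,10am,9am,12pm,11am) (11am,12pm,10am,9am,1pm,9am) (11am,12pm,10am,9am,1pm,10am) (11am,12pm,10am,9am,1pm,11am) (11am,12pm,10am,9am,1pm,12pm) (11am,1pm,10am,9am,11am,9am) (11am,1pm,10am,9am,11am,10am) (11am,1pm,10am,9am,12pm,9am) (11am,1pm,10am,9am,12pm,10am) (11am,1pm,10am,9am,12pm,11am) (11am,1pm,10am,9am,1pm,9am) (11am,1pm,10am,9am,1pm,10am) (11am,1pm,10am,9am,1pm,11am) (11am,1pm,10am,9am,1pm,12pm) (12pm,1pm,10am,9am,11am,9am) (12pm,1pm,10am,9am,11am,10am) (12pm,1pm,10am,9am,12pm,9am) (12pm,1pm,10am,9am,12pm,10am) (12pm,1pm,10am,9am,12pm,11am) (12pm,1pm,10am,9am,1pm,9am) (12pm,1pm,10am,9am,1pm,10am) (12pm,1pm,10am,9am,1pm,11am) (12pm,1pm,10am,9am,1pm,12pm) — 27.
Demo=11am: (12pm,1pm,11am,9am,10am,9am) (12pm,1pm,11am,9am,12pm,9am) (12pm,1pm,11am,9am,12pm,10am) (12pm,1pm,11am,9am,12pm,11am) (12pm,1pm,11am,9am,1pm,9am) (12pm,1pm,11am,9am,1pm,10am) (12pm,1pm,11am,9am,1pm,11am) (12pm,1pm,11am,9am,1pm,12pm) (12pm,1pm,11am,10am,10am,9am) (12pm,1pm,11am,10am,12pm,9am) (12pm,1pm,11am,10am,12pm,10am) (12pm,1pm,11am,10am,12pm,11am) (12pm,1pm,11am,10am,1pm,9am) (12pm,1pm,11am,10am,1pm,10am) (12pm,1pm,11am,10am,1pm,11am) (12pm,1pm,11am,10am,1pm,12pm) — 16.
Summing: 27 + 16 = 43.

43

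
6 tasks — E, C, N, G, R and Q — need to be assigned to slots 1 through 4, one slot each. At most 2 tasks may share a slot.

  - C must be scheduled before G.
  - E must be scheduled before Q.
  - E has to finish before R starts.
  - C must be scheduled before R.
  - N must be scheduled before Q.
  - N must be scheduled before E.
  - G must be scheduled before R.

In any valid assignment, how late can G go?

3

Precedence pushes G to at least 2; downstream work caps G at 3.
G at 3 is achievable: Q -> 3, E -> 2, G -> 3, C -> 1, N -> 1, R -> 4.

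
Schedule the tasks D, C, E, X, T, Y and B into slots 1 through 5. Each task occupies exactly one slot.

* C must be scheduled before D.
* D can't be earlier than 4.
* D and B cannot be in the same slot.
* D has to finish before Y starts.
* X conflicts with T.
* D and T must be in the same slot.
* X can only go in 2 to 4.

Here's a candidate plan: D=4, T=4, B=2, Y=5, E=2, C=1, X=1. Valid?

No. X can only go in 2 to 4 is not satisfied.

X can only go in 2 to 4 — violated.
D and T must be in the same slot — holds.
D has to finish before Y starts — holds.
C must be scheduled before D — holds.
D can't be earlier than 4 — holds.
D and B cannot be in the same slot — holds.
X conflicts with T — holds.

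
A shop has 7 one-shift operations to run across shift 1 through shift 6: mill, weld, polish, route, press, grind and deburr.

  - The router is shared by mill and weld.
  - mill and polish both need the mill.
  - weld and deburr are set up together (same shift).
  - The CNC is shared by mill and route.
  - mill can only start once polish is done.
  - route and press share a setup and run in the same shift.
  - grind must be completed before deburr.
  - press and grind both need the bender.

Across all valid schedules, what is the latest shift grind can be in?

Downstream work caps grind at shift 5.
grind at shift 5 is achievable: polish in shift 1, route in shift 1, mill in shift 2, press in shift 1, weld in shift 6, deburr in shift 6, grind in shift 5.

shift 5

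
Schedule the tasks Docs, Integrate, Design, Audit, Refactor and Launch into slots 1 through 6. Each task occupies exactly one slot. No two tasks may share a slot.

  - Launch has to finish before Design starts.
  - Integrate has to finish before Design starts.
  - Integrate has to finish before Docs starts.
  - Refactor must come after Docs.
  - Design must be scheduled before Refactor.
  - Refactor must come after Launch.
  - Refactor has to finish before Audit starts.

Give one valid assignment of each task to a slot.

Audit -> 6; Launch -> 2; Integrate -> 1; Design -> 3; Refactor -> 5; Docs -> 4

Checking: Launch(2) before Design(3); Launch(2) before Refactor(5); Integrate(1) before Design(3); Docs(4) before Refactor(5); Refactor(5) before Audit(6); Integrate(1) before Docs(4); Design(3) before Refactor(5); max 1 per slot (cap 1).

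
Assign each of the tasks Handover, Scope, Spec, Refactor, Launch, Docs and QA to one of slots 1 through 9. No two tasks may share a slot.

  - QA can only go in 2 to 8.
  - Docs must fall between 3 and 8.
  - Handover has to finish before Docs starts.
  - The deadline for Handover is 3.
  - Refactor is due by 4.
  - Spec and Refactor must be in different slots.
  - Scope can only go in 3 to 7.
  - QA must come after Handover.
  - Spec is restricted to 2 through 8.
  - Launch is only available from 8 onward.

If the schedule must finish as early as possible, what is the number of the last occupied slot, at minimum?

8

The precedence chain requires at least 2 distinct slots.
With at most 1 per slot and 7 tasks, at least 7 slots are needed.
Launch can't be placed before 8, so the schedule must run through at least slot 8.
8 works (last occupied slot: 8): for example Refactor in 2, Spec in 6, Launch in 8, QA in 5, Scope in 3, Handover in 1, Docs in 4.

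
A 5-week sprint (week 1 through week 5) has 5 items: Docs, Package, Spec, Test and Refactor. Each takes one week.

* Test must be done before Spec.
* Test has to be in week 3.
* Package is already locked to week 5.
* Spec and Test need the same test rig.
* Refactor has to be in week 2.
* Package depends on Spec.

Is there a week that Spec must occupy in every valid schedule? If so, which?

week 4

Test is fixed at week 3 and must come before Spec, so Spec is at least week 4.
Package is fixed at week 5 and must come after Spec, so Spec is at most week 4.
So Spec must be week 4.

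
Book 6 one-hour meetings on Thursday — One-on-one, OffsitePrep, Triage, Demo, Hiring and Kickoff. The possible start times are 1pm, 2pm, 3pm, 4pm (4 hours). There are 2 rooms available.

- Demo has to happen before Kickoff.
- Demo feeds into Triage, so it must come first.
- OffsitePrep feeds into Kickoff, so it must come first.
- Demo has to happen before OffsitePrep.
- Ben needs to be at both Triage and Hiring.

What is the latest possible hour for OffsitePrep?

Precedence pushes OffsitePrep to at least 2pm; downstream work caps OffsitePrep at 3pm.
OffsitePrep at 3pm is achievable: One-on-one in 1pm, OffsitePrep in 3pm, Triage in 2pm, Kickoff in 4pm, Demo in 1pm, Hiring in 3pm.

3pm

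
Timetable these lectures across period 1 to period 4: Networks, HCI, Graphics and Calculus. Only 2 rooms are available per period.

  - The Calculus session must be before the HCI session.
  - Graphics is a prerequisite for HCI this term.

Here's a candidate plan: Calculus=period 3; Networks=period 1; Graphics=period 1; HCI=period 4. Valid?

Only 2 rooms are available per period — holds.
Graphics is a prerequisite for HCI this term — holds.
The Calculus session must be before the HCI session — holds.

Yes, all constraints hold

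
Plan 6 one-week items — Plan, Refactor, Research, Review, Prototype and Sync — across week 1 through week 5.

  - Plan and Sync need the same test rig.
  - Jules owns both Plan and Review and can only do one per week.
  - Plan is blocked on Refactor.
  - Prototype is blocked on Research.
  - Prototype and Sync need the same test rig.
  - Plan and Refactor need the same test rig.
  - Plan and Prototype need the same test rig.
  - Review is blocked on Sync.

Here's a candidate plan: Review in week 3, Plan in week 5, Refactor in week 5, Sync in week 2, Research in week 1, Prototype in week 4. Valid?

Invalid. Plan and Refactor need the same test rig.

Prototype and Sync need the same test rig — holds.
Plan and Sync need the same test rig — holds.
Plan and Refactor need the same test rig — violated.
Jules owns both Plan and Review and can only do one per week — holds.
Plan is blocked on Refactor — violated.
Prototype is blocked on Research — holds.
Review is blocked on Sync — holds.
Plan and Prototype need the same test rig — holds.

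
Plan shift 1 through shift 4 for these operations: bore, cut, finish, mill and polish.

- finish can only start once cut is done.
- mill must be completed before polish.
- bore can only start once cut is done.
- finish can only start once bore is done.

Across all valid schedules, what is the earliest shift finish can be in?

Precedence pushes finish to at least shift 3.
finish at shift 3 is achievable: bore -> shift 2, mill -> shift 1, finish -> shift 3, polish -> shift 2, cut -> shift 1.

shift 3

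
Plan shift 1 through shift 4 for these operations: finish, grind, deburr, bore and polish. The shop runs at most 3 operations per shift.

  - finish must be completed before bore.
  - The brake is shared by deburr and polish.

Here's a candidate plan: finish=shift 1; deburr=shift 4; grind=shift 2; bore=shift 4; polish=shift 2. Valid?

Yes

finish must be completed before bore — holds.
The shop runs at most 3 operations per shift — holds.
The brake is shared by deburr and polish — holds.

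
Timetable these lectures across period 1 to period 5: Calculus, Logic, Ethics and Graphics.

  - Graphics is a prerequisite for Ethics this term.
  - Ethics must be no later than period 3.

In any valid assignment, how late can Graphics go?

period 2

Downstream work caps Graphics at period 2.
Graphics at period 2 is achievable: Calculus in period 1; Graphics in period 2; Ethics in period 3; Logic in period 1.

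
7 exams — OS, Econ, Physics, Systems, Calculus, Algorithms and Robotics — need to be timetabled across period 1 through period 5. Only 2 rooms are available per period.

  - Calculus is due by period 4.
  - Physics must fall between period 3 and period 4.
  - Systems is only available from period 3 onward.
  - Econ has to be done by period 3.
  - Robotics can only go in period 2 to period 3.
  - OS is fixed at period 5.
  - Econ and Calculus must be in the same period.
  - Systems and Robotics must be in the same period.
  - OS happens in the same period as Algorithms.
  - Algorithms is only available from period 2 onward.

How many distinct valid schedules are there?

2

Enumerating: Algorithms=period 5, Robotics=period 3, OS=period 5, Calculus=period 1, Physics=period 4, Systems=period 3, Econ=period 1 | Physics in period 4, Algorithms in period 5, OS in period 5, Robotics in period 3, Systems in period 3, Calculus in period 2, Econ in period 2.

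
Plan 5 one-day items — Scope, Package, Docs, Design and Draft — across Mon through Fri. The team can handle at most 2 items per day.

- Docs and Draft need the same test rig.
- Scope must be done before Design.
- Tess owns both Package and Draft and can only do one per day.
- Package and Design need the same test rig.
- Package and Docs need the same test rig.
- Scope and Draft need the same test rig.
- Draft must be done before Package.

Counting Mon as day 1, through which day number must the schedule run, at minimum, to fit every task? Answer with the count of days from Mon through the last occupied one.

The precedence chain requires at least 2 distinct days.
With at most 2 per day and 5 tasks, at least 3 days are needed.
3 works (last occupied day: Wed): for example Docs -> Mon, Scope -> Mon, Design -> Tue, Draft -> Tue, Package -> Wed.

3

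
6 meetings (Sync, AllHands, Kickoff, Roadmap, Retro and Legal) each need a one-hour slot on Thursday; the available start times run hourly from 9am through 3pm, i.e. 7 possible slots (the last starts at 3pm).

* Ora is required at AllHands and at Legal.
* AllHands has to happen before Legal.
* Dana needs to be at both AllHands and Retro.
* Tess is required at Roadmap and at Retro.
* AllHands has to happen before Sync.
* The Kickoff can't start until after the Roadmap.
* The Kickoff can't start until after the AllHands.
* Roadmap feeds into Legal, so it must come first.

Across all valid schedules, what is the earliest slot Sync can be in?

Precedence pushes Sync to at least 10am.
Sync at 10am is achievable: Kickoff in 10am; AllHands in 9am; Retro in 10am; Sync in 10am; Legal in 10am; Roadmap in 9am.

10am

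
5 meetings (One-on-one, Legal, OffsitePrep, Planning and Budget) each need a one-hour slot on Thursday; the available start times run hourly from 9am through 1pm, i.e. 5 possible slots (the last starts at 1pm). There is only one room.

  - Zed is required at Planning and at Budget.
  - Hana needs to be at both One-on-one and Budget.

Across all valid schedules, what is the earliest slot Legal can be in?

9am

Legal at 9am is achievable: OffsitePrep in 11am; Budget in 1pm; One-on-one in 10am; Legal in 9am; Planning in 12pm.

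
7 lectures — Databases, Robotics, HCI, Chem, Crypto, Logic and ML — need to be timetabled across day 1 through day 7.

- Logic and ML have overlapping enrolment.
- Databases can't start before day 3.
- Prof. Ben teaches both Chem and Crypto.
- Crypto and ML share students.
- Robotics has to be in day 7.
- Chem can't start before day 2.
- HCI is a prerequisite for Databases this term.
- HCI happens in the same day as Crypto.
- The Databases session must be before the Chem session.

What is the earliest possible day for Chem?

Chem is available from day 2; precedence pushes Chem to at least day 4.
Chem at day 4 is achievable: Databases in day 3, Logic in day 1, HCI in day 1, Crypto in day 1, Chem in day 4, ML in day 2, Robotics in day 7.

day 4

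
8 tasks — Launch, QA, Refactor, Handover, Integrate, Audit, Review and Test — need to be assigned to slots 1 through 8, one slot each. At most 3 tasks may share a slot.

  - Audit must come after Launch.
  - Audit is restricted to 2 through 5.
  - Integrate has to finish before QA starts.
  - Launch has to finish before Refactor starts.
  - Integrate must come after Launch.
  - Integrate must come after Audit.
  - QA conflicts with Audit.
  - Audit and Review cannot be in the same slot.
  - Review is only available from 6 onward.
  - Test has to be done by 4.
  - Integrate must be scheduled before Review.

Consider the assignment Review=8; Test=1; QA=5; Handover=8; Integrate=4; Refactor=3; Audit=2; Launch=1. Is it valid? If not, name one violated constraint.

Valid

Audit is restricted to 2 through 5 — holds.
Audit must come after Launch — holds.
Audit and Review cannot be in the same slot — holds.
Integrate must come after Launch — holds.
Review is only available from 6 onward — holds.
Test has to be done by 4 — holds.
At most 3 tasks may share a slot — holds.
Integrate must be scheduled before Review — holds.
Integrate must come after Audit — holds.
Integrate has to finish before QA starts — holds.
QA conflicts with Audit — holds.
Launch has to finish before Refactor starts — holds.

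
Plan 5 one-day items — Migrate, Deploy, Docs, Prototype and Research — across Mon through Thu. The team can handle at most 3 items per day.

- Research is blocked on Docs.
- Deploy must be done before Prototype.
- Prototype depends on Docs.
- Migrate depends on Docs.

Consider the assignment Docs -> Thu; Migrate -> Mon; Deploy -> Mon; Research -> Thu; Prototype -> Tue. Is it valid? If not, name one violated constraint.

The team can handle at most 3 items per day — holds.
Research is blocked on Docs — violated.
Deploy must be done before Prototype — holds.
Prototype depends on Docs — violated.
Migrate depends on Docs — violated.

No. Migrate depends on Docs is not satisfied.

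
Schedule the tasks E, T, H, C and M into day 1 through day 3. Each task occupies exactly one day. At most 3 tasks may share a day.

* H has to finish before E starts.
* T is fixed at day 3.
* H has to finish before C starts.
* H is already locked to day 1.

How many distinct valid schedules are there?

Splitting on E: it can be day 2 (6), day 3 (5). Listing each branch's schedules as (T, H, C, M) by day number:
E=day 2: (3,1,2,1) (3,1,2,2) (3,1,2,3) (3,1,3,1) (3,1,3,2) (3,1,3,3) — 6.
E=day 3: (3,1,2,1) (3,1,2,2) (3,1,2,3) (3,1,3,1) (3,1,3,2) — 5.
Summing: 6 + 5 = 11.

11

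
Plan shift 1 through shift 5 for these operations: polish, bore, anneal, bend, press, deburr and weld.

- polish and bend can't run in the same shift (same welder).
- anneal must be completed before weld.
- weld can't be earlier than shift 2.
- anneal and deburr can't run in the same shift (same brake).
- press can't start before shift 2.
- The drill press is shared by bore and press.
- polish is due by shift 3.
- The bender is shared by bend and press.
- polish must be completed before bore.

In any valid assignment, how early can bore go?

shift 2

Precedence pushes bore to at least shift 2.
bore at shift 2 is achievable: bore in shift 2, bend in shift 2, weld in shift 2, polish in shift 1, deburr in shift 2, anneal in shift 1, press in shift 3.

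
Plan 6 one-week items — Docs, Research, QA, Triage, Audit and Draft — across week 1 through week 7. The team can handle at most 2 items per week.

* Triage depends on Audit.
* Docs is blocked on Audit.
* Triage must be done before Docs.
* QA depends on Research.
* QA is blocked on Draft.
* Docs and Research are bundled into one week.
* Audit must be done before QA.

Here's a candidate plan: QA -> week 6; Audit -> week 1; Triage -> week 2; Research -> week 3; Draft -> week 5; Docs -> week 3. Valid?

Yes, all constraints hold

QA depends on Research — holds.
QA is blocked on Draft — holds.
Audit must be done before QA — holds.
Docs is blocked on Audit — holds.
Triage depends on Audit — holds.
Docs and Research are bundled into one week — holds.
The team can handle at most 2 items per week — holds.
Triage must be done before Docs — holds.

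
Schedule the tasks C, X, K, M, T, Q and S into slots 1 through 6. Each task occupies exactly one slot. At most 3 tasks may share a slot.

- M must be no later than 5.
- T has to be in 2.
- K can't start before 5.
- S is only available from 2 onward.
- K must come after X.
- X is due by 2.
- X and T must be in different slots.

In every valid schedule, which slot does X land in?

X's window is 1–2.
T is fixed at 2, and X can't share a slot with T.
So X must be 1.

1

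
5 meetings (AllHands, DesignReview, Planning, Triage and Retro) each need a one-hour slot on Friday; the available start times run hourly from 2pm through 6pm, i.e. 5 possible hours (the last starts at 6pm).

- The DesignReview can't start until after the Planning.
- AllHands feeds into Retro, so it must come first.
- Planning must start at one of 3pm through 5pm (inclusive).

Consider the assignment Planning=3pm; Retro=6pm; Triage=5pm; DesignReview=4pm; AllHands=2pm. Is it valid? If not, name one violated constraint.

Yes, all constraints hold

The DesignReview can't start until after the Planning — holds.
Planning must start at one of 3pm through 5pm (inclusive) — holds.
AllHands feeds into Retro, so it must come first — holds.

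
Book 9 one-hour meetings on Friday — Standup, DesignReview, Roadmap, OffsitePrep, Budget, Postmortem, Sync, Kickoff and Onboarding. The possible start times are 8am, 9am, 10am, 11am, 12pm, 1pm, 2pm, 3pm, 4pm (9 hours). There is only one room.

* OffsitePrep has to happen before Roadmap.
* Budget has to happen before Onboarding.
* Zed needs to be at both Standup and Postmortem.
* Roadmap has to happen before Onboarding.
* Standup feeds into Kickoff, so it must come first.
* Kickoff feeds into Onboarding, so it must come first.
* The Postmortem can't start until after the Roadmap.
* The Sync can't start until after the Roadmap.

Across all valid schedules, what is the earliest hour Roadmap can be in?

Precedence pushes Roadmap to at least 9am; downstream work caps Roadmap at 3pm.
Roadmap at 9am is achievable: Standup in 10am, DesignReview in 4pm, Postmortem in 2pm, Kickoff in 11am, Budget in 12pm, Sync in 3pm, Roadmap in 9am, Onboarding in 1pm, OffsitePrep in 8am.

9am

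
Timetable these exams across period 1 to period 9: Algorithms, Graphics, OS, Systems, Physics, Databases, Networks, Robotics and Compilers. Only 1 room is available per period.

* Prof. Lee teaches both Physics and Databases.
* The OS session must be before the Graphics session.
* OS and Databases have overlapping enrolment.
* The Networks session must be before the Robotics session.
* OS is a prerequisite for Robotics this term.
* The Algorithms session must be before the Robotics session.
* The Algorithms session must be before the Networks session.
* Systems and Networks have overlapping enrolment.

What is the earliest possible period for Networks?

period 2

Precedence pushes Networks to at least period 2; downstream work caps Networks at period 8.
Networks at period 2 is achievable: Graphics in period 5; Physics in period 7; OS in period 3; Networks in period 2; Robotics in period 4; Compilers in period 9; Databases in period 8; Algorithms in period 1; Systems in period 6.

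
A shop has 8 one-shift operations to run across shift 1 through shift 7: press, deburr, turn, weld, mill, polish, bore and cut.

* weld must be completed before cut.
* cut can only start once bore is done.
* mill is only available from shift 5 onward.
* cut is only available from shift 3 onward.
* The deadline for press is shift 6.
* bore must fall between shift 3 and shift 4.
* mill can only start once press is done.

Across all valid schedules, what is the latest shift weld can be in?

Downstream work caps weld at shift 6.
weld at shift 6 is achievable: turn=shift 1; cut=shift 7; press=shift 1; weld=shift 6; mill=shift 5; polish=shift 1; deburr=shift 1; bore=shift 3.

shift 6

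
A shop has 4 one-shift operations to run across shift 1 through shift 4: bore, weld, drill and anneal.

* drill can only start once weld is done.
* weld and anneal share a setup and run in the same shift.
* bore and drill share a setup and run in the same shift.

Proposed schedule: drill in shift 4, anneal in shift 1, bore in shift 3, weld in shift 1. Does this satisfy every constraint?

No. bore and drill share a setup and run in the same shift is not satisfied.

bore and drill share a setup and run in the same shift — violated.
weld and anneal share a setup and run in the same shift — holds.
drill can only start once weld is done — holds.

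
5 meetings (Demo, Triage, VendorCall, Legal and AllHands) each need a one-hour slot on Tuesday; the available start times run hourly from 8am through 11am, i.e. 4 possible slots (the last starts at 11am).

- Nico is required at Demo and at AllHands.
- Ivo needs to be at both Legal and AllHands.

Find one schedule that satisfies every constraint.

Legal=8am; Demo=8am; Triage=8am; VendorCall=8am; AllHands=9am

Checking: Demo(8am) != AllHands(9am); Legal(8am) != AllHands(9am).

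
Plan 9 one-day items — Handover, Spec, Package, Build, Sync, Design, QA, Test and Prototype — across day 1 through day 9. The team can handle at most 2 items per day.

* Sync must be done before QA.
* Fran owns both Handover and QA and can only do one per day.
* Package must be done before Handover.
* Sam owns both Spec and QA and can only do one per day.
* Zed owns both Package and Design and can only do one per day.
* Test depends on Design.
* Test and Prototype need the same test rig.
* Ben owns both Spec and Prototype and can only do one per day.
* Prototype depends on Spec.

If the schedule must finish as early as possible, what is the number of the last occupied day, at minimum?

The precedence chain requires at least 2 distinct days.
With at most 2 per day and 9 tasks, at least 5 days are needed.
5 works (last occupied day: day 5): for example Handover=day 2, Build=day 4, Prototype=day 5, QA=day 3, Package=day 1, Sync=day 2, Spec=day 1, Test=day 4, Design=day 3.

5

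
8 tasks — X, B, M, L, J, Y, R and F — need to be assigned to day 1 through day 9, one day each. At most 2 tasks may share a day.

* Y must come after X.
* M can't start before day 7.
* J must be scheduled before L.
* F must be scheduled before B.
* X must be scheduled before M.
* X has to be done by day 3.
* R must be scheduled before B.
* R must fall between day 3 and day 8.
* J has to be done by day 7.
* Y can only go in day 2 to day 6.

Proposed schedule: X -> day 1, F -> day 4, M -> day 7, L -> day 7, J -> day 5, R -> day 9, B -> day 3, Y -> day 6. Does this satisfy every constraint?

R must fall between day 3 and day 8 — violated.
J has to be done by day 7 — holds.
Y must come after X — holds.
F must be scheduled before B — violated.
At most 2 tasks may share a day — holds.
J must be scheduled before L — holds.
R must be scheduled before B — violated.
Y can only go in day 2 to day 6 — holds.
X has to be done by day 3 — holds.
M can't start before day 7 — holds.
X must be scheduled before M — holds.

No — it violates: R must be scheduled before B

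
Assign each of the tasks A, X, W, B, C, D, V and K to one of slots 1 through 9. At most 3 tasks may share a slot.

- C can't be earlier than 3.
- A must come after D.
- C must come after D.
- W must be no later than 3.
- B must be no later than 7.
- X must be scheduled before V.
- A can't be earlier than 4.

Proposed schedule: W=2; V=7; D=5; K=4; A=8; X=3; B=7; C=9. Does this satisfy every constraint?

Valid

A must come after D — holds.
C must come after D — holds.
At most 3 tasks may share a slot — holds.
C can't be earlier than 3 — holds.
X must be scheduled before V — holds.
A can't be earlier than 4 — holds.
B must be no later than 7 — holds.
W must be no later than 3 — holds.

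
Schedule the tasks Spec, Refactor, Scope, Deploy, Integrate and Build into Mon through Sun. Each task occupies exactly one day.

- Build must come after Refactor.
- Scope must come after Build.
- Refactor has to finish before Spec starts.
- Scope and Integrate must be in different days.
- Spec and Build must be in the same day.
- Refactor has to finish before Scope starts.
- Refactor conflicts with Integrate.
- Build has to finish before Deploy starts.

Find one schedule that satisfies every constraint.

Spec -> Tue; Build -> Tue; Integrate -> Tue; Refactor -> Mon; Deploy -> Wed; Scope -> Wed

Checking: Build(Tue) before Scope(Wed); Refactor(Mon) before Spec(Tue); Build(Tue) before Deploy(Wed); Refactor(Mon) before Scope(Wed); Refactor(Mon) before Build(Tue); Scope(Wed) != Integrate(Tue); Refactor(Mon) != Integrate(Tue); Spec = Build = Tue.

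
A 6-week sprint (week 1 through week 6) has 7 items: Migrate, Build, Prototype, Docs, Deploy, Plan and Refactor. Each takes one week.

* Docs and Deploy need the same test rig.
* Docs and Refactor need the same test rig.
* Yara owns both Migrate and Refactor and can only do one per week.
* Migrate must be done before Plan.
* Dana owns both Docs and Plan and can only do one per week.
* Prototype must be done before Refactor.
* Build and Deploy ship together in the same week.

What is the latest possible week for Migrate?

Downstream work caps Migrate at week 5.
Migrate at week 5 is achievable: Migrate -> week 5, Docs -> week 3, Prototype -> week 1, Plan -> week 6, Deploy -> week 1, Refactor -> week 2, Build -> week 1.

week 5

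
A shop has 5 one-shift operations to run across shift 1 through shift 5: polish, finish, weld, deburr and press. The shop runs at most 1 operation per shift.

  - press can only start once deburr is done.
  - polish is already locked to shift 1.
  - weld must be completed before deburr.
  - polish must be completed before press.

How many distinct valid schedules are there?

Enumerating: polish -> shift 1; weld -> shift 2; deburr -> shift 3; press -> shift 4; finish -> shift 5 | weld -> shift 2, deburr -> shift 3, press -> shift 5, finish -> shift 4, polish -> shift 1 | weld -> shift 2, deburr -> shift 4, polish -> shift 1, finish -> shift 3, press -> shift 5 | finish=shift 2, deburr=shift 4, weld=shift 3, press=shift 5, polish=shift 1.

4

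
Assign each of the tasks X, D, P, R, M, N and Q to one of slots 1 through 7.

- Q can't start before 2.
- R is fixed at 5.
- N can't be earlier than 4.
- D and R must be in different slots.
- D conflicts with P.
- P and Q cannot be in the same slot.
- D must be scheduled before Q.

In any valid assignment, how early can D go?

1

Downstream work caps D at 6.
D at 1 is achievable: R -> 5, Q -> 2, X -> 1, P -> 3, D -> 1, M -> 1, N -> 4.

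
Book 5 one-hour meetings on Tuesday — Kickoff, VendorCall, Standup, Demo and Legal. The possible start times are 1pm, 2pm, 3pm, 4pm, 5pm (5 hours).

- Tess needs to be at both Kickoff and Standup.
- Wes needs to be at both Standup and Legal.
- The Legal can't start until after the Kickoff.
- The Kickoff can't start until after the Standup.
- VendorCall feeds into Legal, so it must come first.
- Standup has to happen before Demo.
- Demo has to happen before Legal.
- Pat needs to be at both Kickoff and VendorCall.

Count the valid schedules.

53

Splitting on Kickoff: it can be 2pm (14), 3pm (21), 4pm (18). Listing each branch's schedules as (VendorCall, Standup, Demo, Legal):
Kickoff=2pm: (1pm,1pm,2pm,3pm) (1pm,1pm,2pm,4pm) (1pm,1pm,2pm,5pm) (1pm,1pm,3pm,4pm) (1pm,1pm,3pm,5pm) (1pm,1pm,4pm,5pm) (3pm,1pm,2pm,4pm) (3pm,1pm,2pm,5pm) (3pm,1pm,3pm,4pm) (3pm,1pm,3pm,5pm) (3pm,1pm,4pm,5pm) (4pm,1pm,2pm,5pm) (4pm,1pm,3pm,5pm) (4pm,1pm,4pm,5pm) — 14.
Kickoff=3pm: (1pm,1pm,2pm,4pm) (1pm,1pm,2pm,5pm) (1pm,1pm,3pm,4pm) (1pm,1pm,3pm,5pm) (1pm,1pm,4pm,5pm) (1pm,2pm,3pm,4pm) (1pm,2pm,3pm,5pm) (1pm,2pm,4pm,5pm) (2pm,1pm,2pm,4pm) (2pm,1pm,2pm,5pm) (2pm,1pm,3pm,4pm) (2pm,1pm,3pm,5pm) (2pm,1pm,4pm,5pm) (2pm,2pm,3pm,4pm) (2pm,2pm,3pm,5pm) (2pm,2pm,4pm,5pm) (4pm,1pm,2pm,5pm) (4pm,1pm,3pm,5pm) (4pm,1pm,4pm,5pm) (4pm,2pm,3pm,5pm) (4pm,2pm,4pm,5pm) — 21.
Kickoff=4pm: (1pm,1pm,2pm,5pm) (1pm,1pm,3pm,5pm) (1pm,1pm,4pm,5pm) (1pm,2pm,3pm,5pm) (1pm,2pm,4pm,5pm) (1pm,3pm,4pm,5pm) (2pm,1pm,2pm,5pm) (2pm,1pm,3pm,5pm) (2pm,1pm,4pm,5pm) (2pm,2pm,3pm,5pm) (2pm,2pm,4pm,5pm) (2pm,3pm,4pm,5pm) (3pm,1pm,2pm,5pm) (3pm,1pm,3pm,5pm) (3pm,1pm,4pm,5pm) (3pm,2pm,3pm,5pm) (3pm,2pm,4pm,5pm) (3pm,3pm,4pm,5pm) — 18.
Summing: 14 + 21 + 18 = 53.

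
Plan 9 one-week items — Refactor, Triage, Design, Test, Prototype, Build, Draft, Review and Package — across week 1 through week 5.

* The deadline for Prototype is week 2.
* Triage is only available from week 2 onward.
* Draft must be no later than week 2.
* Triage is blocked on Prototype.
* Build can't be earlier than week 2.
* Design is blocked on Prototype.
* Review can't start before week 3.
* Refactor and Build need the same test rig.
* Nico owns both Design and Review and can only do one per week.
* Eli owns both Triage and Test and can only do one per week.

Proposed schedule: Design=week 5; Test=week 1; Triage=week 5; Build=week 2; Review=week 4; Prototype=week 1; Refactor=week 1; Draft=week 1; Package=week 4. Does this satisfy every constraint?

Eli owns both Triage and Test and can only do one per week — holds.
Draft must be no later than week 2 — holds.
Build can't be earlier than week 2 — holds.
Refactor and Build need the same test rig — holds.
Design is blocked on Prototype — holds.
Nico owns both Design and Review and can only do one per week — holds.
The deadline for Prototype is week 2 — holds.
Triage is only available from week 2 onward — holds.
Review can't start before week 3 — holds.
Triage is blocked on Prototype — holds.

Valid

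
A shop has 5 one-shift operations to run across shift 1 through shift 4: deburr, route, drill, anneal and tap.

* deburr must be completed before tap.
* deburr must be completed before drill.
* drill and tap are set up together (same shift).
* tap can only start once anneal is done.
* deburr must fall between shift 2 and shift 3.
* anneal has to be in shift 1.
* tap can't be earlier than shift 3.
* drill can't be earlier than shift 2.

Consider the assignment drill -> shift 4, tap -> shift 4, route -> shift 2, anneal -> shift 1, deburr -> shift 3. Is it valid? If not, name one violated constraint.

deburr must be completed before tap — holds.
deburr must be completed before drill — holds.
anneal has to be in shift 1 — holds.
drill can't be earlier than shift 2 — holds.
tap can't be earlier than shift 3 — holds.
tap can only start once anneal is done — holds.
deburr must fall between shift 2 and shift 3 — holds.
drill and tap are set up together (same shift) — holds.

Yes, all constraints hold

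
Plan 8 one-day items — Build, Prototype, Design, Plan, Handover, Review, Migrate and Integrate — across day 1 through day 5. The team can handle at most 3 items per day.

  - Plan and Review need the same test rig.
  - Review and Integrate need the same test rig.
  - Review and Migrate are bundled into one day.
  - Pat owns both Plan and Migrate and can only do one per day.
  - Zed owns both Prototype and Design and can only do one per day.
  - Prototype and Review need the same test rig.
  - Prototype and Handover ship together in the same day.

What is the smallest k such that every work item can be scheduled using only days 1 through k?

With at most 3 per day and 8 work items, at least 3 days are needed.
3 works (last occupied day: day 3): for example Build -> day 1; Handover -> day 1; Integrate -> day 2; Prototype -> day 1; Migrate -> day 3; Plan -> day 2; Review -> day 3; Design -> day 2.

3 days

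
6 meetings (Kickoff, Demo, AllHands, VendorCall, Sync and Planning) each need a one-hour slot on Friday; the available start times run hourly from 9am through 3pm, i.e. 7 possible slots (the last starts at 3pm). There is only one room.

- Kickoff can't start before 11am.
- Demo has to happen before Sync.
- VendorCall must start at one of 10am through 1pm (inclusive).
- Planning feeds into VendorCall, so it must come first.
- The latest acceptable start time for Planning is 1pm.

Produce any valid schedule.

Demo in 12pm, Sync in 1pm, VendorCall in 10am, AllHands in 2pm, Kickoff in 11am, Planning in 9am

Checking: Demo(12pm) before Sync(1pm); Planning(9am) before VendorCall(10am); VendorCall=10am in [10am,1pm]; Kickoff=11am in [11am,3pm]; Planning=9am in [9am,1pm]; max 1 per slot (cap 1).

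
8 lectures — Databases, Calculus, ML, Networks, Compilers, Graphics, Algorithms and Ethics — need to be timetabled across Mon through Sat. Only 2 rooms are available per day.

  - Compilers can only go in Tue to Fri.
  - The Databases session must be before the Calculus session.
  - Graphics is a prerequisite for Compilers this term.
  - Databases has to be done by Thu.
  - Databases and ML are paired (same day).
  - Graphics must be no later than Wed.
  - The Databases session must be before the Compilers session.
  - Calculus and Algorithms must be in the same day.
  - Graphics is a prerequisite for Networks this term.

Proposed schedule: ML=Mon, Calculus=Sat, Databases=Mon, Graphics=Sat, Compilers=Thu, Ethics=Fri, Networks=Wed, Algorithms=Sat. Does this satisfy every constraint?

The Databases session must be before the Compilers session — holds.
Graphics is a prerequisite for Networks this term — violated.
Compilers can only go in Tue to Fri — holds.
Graphics is a prerequisite for Compilers this term — violated.
Only 2 rooms are available per day — violated.
Databases and ML are paired (same day) — holds.
Databases has to be done by Thu — holds.
The Databases session must be before the Calculus session — holds.
Calculus and Algorithms must be in the same day — holds.
Graphics must be no later than Wed — violated.

No. Graphics must be no later than Wed is not satisfied.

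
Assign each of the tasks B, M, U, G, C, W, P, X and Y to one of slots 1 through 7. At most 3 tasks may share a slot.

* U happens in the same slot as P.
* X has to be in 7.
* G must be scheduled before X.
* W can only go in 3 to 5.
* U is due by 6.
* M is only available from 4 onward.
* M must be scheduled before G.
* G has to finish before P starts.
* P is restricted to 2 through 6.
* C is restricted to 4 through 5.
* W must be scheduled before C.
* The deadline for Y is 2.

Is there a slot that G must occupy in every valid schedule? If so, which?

5

Precedence pushes G to at least 5; downstream work caps G at 5.
So G is pinned to 5.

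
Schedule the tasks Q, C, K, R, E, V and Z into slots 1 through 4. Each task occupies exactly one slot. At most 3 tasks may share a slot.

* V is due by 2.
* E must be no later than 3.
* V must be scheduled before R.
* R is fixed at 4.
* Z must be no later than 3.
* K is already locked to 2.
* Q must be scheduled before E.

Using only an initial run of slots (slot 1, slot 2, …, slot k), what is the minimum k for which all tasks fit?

The precedence chain requires at least 2 distinct slots.
With at most 3 per slot and 7 tasks, at least 3 slots are needed.
R can't be placed before 4, so the schedule must run through at least slot 4.
4 works (last occupied slot: 4): for example K in 2; E in 2; Q in 1; V in 1; Z in 1; C in 2; R in 4.

4 slots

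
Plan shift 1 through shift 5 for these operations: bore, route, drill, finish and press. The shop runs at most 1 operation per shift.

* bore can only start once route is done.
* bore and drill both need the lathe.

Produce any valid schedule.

drill=shift 3; bore=shift 2; route=shift 1; press=shift 5; finish=shift 4

Checking: route(shift 1) before bore(shift 2); bore(shift 2) != drill(shift 3); max 1 per shift (cap 1).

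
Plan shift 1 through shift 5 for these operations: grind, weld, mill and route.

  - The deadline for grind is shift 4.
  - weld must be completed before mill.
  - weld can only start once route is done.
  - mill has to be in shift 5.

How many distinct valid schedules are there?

Splitting on grind: it can be shift 1 (6), shift 2 (6), shift 3 (6), shift 4 (6). Listing each branch's schedules as (weld, mill, route) by shift number:
grind=shift 1: (2,5,1) (3,5,1) (3,5,2) (4,5,1) (4,5,2) (4,5,3) — 6.
grind=shift 2: (2,5,1) (3,5,1) (3,5,2) (4,5,1) (4,5,2) (4,5,3) — 6.
grind=shift 3: (2,5,1) (3,5,1) (3,5,2) (4,5,1) (4,5,2) (4,5,3) — 6.
grind=shift 4: (2,5,1) (3,5,1) (3,5,2) (4,5,1) (4,5,2) (4,5,3) — 6.
Summing: 6 + 6 + 6 + 6 = 24.

24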